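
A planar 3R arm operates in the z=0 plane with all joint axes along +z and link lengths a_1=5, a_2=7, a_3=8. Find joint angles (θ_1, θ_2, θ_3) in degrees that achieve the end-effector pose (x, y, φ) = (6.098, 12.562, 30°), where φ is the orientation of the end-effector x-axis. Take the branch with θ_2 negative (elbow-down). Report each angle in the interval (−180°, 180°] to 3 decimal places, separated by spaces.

wrist centre = target − a_3·(cos φ, sin φ) = (-0.8302, 8.5620)
cos θ_2 = (73.9971−5²−7²)/(2·5·7) = -0.0000; θ_2 = -90.0024° (elbow-down)
β = atan2(8.5620,-0.8302) = 95.5383°; ψ = atan2(-7.0000,4.9997) = -54.4639°
θ_1 = β − ψ = 150.0022°
θ_3 = φ − θ_1 − θ_2 = -29.9998° (wrapped to (-180°,180°])

150.002 -90.002 -30.000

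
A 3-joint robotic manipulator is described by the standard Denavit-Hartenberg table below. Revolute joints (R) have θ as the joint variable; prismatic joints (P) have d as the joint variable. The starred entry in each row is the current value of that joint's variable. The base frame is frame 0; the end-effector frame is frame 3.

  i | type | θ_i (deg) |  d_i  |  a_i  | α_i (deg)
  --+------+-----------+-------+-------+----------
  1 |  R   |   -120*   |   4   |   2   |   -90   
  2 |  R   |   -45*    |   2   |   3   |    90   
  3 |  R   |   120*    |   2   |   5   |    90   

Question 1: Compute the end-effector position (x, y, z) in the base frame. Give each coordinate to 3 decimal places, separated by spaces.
after link 1: o_1 = (-1.0000, -1.7321, 4.0000)
after link 2: o_2 = (-0.3286, -4.5692, 6.1213)
after link 3: o_3 = (5.0124, -3.9786, 5.7678)

5.012 -3.979 5.768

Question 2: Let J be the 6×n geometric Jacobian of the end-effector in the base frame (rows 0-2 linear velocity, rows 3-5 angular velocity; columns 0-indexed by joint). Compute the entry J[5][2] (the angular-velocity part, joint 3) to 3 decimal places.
axis z_2 = (0.3536,0.6124,0.7071); lever o_n−o_2 = (5.3410,0.5906,-0.3536)
cross product → J_v[:, 2] = (-0.6341,3.9017,-3.0619)
J_ω[:, 2] = z_2
entry J[5][2] = 0.7071

0.707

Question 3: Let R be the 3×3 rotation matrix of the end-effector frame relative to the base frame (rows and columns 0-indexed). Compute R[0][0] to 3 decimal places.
0.927

End-effector x-axis (col 0 of R) = (0.9268,-0.1268,-0.3536)
R[0][0] = 0.9268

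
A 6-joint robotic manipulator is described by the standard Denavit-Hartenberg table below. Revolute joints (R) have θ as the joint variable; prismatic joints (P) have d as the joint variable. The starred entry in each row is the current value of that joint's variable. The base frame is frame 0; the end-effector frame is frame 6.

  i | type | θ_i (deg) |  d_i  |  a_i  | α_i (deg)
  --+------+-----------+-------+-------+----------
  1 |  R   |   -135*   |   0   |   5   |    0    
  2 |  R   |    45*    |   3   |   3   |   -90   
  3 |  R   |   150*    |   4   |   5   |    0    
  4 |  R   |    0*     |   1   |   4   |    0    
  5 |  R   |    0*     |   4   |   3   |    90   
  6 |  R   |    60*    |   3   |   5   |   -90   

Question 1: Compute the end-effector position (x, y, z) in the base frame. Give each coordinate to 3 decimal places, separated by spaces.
after link 1: o_1 = (-3.5355, -3.5355, 0.0000)
after link 2: o_2 = (-3.5355, -6.5355, 3.0000)
after link 3: o_3 = (0.4645, -2.2054, 0.5000)
after link 4: o_4 = (1.4645, 1.2587, -1.5000)
after link 5: o_5 = (5.4645, 3.8568, -3.0000)
after link 6: o_6 = (9.7946, 4.5218, -6.8481)

9.795 4.522 -6.848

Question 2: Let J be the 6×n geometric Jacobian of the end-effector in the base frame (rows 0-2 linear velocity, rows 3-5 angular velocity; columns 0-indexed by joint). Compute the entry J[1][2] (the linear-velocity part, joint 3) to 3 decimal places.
9.848

axis z_2 = (1.0000,0.0000,0.0000); lever o_n−o_2 = (13.3301,11.0574,-9.8481)
cross product → J_v[:, 2] = (-0.0000,9.8481,11.0574)
J_ω[:, 2] = z_2
entry J[1][2] = 9.8481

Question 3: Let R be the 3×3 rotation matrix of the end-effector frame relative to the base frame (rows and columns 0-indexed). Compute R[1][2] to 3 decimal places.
End-effector z-axis (col 2 of R) = (0.5000,-0.7500,0.4330)
R[1][2] = -0.7500

-0.750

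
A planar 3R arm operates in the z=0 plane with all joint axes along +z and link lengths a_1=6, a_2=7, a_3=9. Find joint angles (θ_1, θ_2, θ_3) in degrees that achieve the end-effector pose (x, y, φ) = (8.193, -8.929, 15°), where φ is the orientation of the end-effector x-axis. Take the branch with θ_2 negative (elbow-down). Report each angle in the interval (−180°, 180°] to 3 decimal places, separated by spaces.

wrist centre = target − a_3·(cos φ, sin φ) = (-0.5003, -11.2584)
cos θ_2 = (127.0013−6²−7²)/(2·6·7) = 0.5000; θ_2 = -59.9990° (elbow-down)
β = atan2(-11.2584,-0.5003) = -92.5446°; ψ = atan2(-6.0621,9.5001) = -32.5424°
θ_1 = β − ψ = -60.0022°
θ_3 = φ − θ_1 − θ_2 = 135.0012° (wrapped to (-180°,180°])

-60.002 -59.999 135.001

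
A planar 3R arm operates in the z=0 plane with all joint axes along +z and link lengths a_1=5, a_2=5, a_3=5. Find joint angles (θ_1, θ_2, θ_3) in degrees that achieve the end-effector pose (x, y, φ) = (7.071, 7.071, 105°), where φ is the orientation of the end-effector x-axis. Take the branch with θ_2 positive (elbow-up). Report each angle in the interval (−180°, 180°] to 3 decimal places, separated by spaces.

-15.001 60.002 59.999

wrist centre = target − a_3·(cos φ, sin φ) = (8.3651, 2.2414)
cos θ_2 = (74.9986−5²−5²)/(2·5·5) = 0.5000; θ_2 = 60.0019° (elbow-up)
β = atan2(2.2414,8.3651) = 14.9997°; ψ = atan2(4.3302,7.4999) = 30.0010°
θ_1 = β − ψ = -15.0013°
θ_3 = φ − θ_1 − θ_2 = 59.9994° (wrapped to (-180°,180°])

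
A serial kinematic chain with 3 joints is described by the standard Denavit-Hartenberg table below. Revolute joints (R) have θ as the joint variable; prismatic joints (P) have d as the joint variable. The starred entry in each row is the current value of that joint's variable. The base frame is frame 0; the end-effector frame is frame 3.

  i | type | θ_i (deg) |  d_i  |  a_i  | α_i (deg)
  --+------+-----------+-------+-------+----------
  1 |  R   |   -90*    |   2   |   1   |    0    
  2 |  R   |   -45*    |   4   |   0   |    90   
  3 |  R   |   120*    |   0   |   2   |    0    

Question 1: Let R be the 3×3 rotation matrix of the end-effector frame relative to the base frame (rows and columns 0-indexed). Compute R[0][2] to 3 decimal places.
-0.707

End-effector z-axis (col 2 of R) = (-0.7071,0.7071,0.0000)
R[0][2] = -0.7071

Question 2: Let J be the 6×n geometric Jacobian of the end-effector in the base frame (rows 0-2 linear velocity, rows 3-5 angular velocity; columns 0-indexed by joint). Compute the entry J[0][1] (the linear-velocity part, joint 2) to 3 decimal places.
-0.707

axis z_1 = (0.0000,0.0000,1.0000); lever o_n−o_1 = (0.7071,0.7071,5.7321)
cross product → J_v[:, 1] = (-0.7071,0.7071,0.0000)
J_ω[:, 1] = z_1
entry J[0][1] = -0.7071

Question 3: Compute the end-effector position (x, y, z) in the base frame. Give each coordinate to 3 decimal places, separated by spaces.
0.707 -0.293 7.732

after link 1: o_1 = (0.0000, -1.0000, 2.0000)
after link 2: o_2 = (0.0000, -1.0000, 6.0000)
after link 3: o_3 = (0.7071, -0.2929, 7.7321)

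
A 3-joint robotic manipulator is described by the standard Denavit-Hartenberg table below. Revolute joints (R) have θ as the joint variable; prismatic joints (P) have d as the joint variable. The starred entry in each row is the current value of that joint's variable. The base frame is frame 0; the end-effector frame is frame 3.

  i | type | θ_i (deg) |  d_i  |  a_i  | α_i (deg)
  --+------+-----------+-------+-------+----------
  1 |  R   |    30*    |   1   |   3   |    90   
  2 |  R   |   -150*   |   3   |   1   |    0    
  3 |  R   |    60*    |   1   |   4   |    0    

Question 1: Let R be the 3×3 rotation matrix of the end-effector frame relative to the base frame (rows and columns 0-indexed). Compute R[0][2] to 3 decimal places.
0.500

End-effector z-axis (col 2 of R) = (0.5000,-0.8660,0.0000)
R[0][2] = 0.5000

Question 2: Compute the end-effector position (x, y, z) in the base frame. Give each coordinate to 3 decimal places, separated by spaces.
after link 1: o_1 = (2.5981, 1.5000, 1.0000)
after link 2: o_2 = (3.3481, -1.5311, 0.5000)
after link 3: o_3 = (3.8481, -2.3971, -3.5000)

3.848 -2.397 -3.500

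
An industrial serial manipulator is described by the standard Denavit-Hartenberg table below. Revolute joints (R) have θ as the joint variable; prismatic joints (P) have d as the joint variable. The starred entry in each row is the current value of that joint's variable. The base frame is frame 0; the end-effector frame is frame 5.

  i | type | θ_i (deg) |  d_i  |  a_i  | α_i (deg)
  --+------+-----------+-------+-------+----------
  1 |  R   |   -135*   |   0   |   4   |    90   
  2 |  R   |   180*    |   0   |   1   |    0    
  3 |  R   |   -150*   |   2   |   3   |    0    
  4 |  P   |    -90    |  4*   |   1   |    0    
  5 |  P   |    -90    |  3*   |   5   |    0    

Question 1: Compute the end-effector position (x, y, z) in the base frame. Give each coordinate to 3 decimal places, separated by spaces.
after link 1: o_1 = (-2.8284, -2.8284, 0.0000)
after link 2: o_2 = (-2.1213, -2.1213, 0.0000)
after link 3: o_3 = (-5.3727, -2.5442, 1.5000)
after link 4: o_4 = (-8.5546, -0.0694, 0.6340)
after link 5: o_5 = (-7.6141, 5.1138, -1.8660)

-7.614 5.114 -1.866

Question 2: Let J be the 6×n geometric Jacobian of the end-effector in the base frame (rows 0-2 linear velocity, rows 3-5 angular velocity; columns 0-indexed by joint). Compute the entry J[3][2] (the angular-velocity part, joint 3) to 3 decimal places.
-0.707

axis z_2 = (-0.7071,0.7071,0.0000); lever o_n−o_2 = (-5.4928,7.2352,-1.8660)
cross product → J_v[:, 2] = (-1.3195,-1.3195,-1.2321)
J_ω[:, 2] = z_2
entry J[3][2] = -0.7071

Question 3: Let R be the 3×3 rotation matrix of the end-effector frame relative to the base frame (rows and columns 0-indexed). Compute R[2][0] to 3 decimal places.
End-effector x-axis (col 0 of R) = (0.6124,0.6124,-0.5000)
R[2][0] = -0.5000

-0.500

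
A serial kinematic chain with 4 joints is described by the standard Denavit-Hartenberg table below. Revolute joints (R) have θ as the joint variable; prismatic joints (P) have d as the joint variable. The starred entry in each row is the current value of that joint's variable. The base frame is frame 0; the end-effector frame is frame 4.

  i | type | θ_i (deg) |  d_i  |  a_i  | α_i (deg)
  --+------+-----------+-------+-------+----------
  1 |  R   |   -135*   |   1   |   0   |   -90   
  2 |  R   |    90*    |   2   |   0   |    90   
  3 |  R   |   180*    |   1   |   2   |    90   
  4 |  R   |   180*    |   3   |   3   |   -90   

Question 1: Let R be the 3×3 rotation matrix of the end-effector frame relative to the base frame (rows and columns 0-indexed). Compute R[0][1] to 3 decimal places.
End-effector y-axis (col 1 of R) = (-0.7071,0.7071,0.0000)
R[0][1] = -0.7071

-0.707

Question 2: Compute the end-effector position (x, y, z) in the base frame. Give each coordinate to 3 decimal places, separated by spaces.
2.828 -4.243 0.000

after link 1: o_1 = (0.0000, 0.0000, 1.0000)
after link 2: o_2 = (1.4142, -1.4142, 1.0000)
after link 3: o_3 = (0.7071, -2.1213, 3.0000)
after link 4: o_4 = (2.8284, -4.2426, 0.0000)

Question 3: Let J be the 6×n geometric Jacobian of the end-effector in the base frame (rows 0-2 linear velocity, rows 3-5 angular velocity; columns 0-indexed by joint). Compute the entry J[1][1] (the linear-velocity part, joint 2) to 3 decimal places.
axis z_1 = (0.7071,-0.7071,0.0000); lever o_n−o_1 = (2.8284,-4.2426,-1.0000)
cross product → J_v[:, 1] = (0.7071,0.7071,-1.0000)
J_ω[:, 1] = z_1
entry J[1][1] = 0.7071

0.707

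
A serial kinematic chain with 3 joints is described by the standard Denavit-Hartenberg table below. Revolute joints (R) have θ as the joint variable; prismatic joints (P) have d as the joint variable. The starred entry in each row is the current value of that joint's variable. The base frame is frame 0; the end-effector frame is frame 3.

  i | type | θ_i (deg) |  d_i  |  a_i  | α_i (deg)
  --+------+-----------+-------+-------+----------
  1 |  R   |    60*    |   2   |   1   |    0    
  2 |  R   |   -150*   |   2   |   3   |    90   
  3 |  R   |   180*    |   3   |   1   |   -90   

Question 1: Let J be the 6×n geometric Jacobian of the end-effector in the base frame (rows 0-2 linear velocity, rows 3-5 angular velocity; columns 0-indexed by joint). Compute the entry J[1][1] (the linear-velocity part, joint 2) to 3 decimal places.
-3.000

axis z_1 = (0.0000,0.0000,1.0000); lever o_n−o_1 = (-3.0000,-2.0000,2.0000)
cross product → J_v[:, 1] = (2.0000,-3.0000,0.0000)
J_ω[:, 1] = z_1
entry J[1][1] = -3.0000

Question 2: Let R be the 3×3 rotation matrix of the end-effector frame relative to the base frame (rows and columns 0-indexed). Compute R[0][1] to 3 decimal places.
End-effector y-axis (col 1 of R) = (1.0000,-0.0000,-0.0000)
R[0][1] = 1.0000

1.000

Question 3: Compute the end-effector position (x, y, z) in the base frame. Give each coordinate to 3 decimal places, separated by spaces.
-2.500 -1.134 4.000

after link 1: o_1 = (0.5000, 0.8660, 2.0000)
after link 2: o_2 = (0.5000, -2.1340, 4.0000)
after link 3: o_3 = (-2.5000, -1.1340, 4.0000)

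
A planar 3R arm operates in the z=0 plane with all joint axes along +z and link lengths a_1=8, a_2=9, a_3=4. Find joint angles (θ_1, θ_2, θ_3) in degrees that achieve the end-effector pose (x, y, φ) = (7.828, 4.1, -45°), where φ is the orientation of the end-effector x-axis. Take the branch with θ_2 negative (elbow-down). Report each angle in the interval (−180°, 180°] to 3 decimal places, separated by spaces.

120.004 -120.001 -45.003

wrist centre = target − a_3·(cos φ, sin φ) = (4.9996, 6.9284)
cos θ_2 = (72.9988−8²−9²)/(2·8·9) = -0.5000; θ_2 = -120.0005° (elbow-down)
β = atan2(6.9284,4.9996) = 54.1857°; ψ = atan2(-7.7942,3.4999) = -65.8179°
θ_1 = β − ψ = 120.0035°
θ_3 = φ − θ_1 − θ_2 = -45.0030° (wrapped to (-180°,180°])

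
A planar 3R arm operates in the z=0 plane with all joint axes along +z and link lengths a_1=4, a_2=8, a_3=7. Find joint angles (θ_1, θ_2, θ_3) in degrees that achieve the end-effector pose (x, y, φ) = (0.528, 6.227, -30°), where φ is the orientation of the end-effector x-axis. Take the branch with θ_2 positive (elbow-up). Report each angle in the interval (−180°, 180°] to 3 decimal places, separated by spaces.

89.265 45.017 -164.282

wrist centre = target − a_3·(cos φ, sin φ) = (-5.5342, 9.7270)
cos θ_2 = (125.2417−4²−8²)/(2·4·8) = 0.7069; θ_2 = 45.0167° (elbow-up)
β = atan2(9.7270,-5.5342) = 119.6377°; ψ = atan2(5.6585,9.6552) = 30.3727°
θ_1 = β − ψ = 89.2650°
θ_3 = φ − θ_1 − θ_2 = -164.2817° (wrapped to (-180°,180°])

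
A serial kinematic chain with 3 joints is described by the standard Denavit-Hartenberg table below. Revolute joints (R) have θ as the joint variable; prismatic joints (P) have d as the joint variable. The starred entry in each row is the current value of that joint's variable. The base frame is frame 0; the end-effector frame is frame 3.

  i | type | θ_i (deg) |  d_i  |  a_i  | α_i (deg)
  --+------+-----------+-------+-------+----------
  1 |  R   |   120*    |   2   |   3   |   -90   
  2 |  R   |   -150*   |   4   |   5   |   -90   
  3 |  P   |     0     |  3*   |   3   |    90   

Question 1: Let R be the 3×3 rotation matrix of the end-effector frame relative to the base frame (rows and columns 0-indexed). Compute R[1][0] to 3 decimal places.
End-effector x-axis (col 0 of R) = (0.4330,-0.7500,0.5000)
R[1][0] = -0.7500

-0.750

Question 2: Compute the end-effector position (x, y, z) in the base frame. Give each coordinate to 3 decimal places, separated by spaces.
-2.250 -4.103 8.598

after link 1: o_1 = (-1.5000, 2.5981, 2.0000)
after link 2: o_2 = (-2.7990, -3.1519, 4.5000)
after link 3: o_3 = (-2.2500, -4.1029, 8.5981)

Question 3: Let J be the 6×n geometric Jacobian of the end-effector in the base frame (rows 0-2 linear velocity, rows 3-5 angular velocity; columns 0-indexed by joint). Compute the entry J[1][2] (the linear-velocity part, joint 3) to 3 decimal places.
prismatic axis z_2 = (-0.2500,0.4330,0.8660)
J_v[:, 2] = z_2; J_ω[:, 2] = (0,0,0)
entry J[1][2] = 0.4330

0.433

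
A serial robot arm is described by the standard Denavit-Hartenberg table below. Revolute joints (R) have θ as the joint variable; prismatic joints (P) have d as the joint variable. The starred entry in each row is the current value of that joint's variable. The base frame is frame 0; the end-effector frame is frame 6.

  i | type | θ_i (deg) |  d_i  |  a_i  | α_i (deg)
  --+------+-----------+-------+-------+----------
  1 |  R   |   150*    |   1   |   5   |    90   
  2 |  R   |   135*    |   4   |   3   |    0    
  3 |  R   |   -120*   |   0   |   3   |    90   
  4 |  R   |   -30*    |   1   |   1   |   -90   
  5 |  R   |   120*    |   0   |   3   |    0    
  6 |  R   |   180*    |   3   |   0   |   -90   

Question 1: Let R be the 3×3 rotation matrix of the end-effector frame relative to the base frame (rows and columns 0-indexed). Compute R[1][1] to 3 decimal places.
End-effector y-axis (col 1 of R) = (-0.0148,-0.9915,-0.1294)
R[1][1] = -0.9915

-0.991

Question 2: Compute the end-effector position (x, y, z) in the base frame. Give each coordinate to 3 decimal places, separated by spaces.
after link 1: o_1 = (-4.3301, 2.5000, 1.0000)
after link 2: o_2 = (-0.4930, 4.9034, 3.1213)
after link 3: o_3 = (-3.0026, 6.3523, 3.8978)
after link 4: o_4 = (-4.2011, 6.4670, 3.1560)
after link 5: o_5 = (-2.1571, 6.1529, 5.3293)
after link 6: o_6 = (-2.1129, 9.1273, 5.7176)

-2.113 9.127 5.718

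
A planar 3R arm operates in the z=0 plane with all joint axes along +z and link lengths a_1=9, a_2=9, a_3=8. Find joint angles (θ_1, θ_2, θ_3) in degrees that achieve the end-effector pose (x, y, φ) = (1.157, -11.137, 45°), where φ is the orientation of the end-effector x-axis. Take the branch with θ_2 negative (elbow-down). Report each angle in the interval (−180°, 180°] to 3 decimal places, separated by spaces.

wrist centre = target − a_3·(cos φ, sin φ) = (-4.4999, -16.7939)
cos θ_2 = (302.2822−9²−9²)/(2·9·9) = 0.8659; θ_2 = -30.0098° (elbow-down)
β = atan2(-16.7939,-4.4999) = -104.9999°; ψ = atan2(-4.5013,16.7935) = -15.0049°
θ_1 = β − ψ = -89.9949°
θ_3 = φ − θ_1 − θ_2 = 165.0048° (wrapped to (-180°,180°])

-89.995 -30.010 165.005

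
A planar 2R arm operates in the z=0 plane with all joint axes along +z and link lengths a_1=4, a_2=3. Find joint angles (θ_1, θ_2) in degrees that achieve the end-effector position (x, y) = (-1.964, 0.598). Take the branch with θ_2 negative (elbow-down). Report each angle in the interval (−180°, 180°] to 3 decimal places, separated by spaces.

cos θ_2 = (4.2149−4²−3²)/(2·4·3) = -0.8660; θ_2 = -150.0023° (elbow-down)
β = atan2(0.5980,-1.9640) = 163.0655°; ψ = atan2(-1.4999,1.4019) = -46.9349°
θ_1 = β − ψ = 210.0004°

-150.000 -150.002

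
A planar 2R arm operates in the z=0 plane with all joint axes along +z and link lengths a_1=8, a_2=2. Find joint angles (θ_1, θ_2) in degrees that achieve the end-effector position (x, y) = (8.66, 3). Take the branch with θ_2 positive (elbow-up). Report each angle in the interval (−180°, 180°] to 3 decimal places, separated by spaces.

cos θ_2 = (83.9956−8²−2²)/(2·8·2) = 0.4999; θ_2 = 60.0091° (elbow-up)
β = atan2(3.0000,8.6600) = 19.1071°; ψ = atan2(1.7322,8.9997) = 10.8947°
θ_1 = β − ψ = 8.2124°

8.212 60.009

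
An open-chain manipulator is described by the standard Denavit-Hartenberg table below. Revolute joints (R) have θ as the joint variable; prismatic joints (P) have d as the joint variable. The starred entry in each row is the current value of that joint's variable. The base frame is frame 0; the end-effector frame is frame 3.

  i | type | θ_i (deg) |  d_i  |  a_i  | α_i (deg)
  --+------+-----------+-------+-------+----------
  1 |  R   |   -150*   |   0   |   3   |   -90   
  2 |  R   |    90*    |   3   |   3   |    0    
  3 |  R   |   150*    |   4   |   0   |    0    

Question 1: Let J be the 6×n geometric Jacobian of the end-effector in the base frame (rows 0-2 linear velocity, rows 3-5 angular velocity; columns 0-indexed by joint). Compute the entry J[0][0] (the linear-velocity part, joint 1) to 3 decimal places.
7.562

axis z_0 = ẑ; lever o_n−o_0 = (0.9019,-7.5622,-3.0000)
cross product → J_v[:, 0] = (7.5622,0.9019,-0.0000)
J_ω[:, 0] = z_0
entry J[0][0] = 7.5622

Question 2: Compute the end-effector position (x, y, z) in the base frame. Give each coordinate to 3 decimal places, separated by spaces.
0.902 -7.562 -3.000

after link 1: o_1 = (-2.5981, -1.5000, 0.0000)
after link 2: o_2 = (-1.0981, -4.0981, -3.0000)
after link 3: o_3 = (0.9019, -7.5622, -3.0000)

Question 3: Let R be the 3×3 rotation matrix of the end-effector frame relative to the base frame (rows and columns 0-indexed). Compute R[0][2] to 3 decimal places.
0.500

End-effector z-axis (col 2 of R) = (0.5000,-0.8660,0.0000)
R[0][2] = 0.5000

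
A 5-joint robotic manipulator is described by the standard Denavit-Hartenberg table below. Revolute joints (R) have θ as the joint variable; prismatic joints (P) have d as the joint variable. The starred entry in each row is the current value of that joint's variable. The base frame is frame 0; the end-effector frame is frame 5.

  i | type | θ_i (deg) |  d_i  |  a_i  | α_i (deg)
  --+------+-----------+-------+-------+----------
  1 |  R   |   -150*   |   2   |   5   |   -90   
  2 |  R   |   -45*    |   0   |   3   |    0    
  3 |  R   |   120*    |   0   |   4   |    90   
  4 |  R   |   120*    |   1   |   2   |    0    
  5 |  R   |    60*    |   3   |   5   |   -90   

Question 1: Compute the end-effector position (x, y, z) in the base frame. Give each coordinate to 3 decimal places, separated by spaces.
after link 1: o_1 = (-4.3301, -2.5000, 2.0000)
after link 2: o_2 = (-6.1672, -3.5607, 4.1213)
after link 3: o_3 = (-7.0638, -4.0783, 0.2576)
after link 4: o_4 = (-6.8102, -5.9319, 1.4824)
after link 5: o_5 = (-8.1990, -6.7337, 7.0884)

-8.199 -6.734 7.088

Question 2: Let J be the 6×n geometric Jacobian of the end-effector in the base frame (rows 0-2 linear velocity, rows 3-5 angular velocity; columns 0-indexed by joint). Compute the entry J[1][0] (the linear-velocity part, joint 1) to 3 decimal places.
-8.199

axis z_0 = ẑ; lever o_n−o_0 = (-8.1990,-6.7337,7.0884)
cross product → J_v[:, 0] = (6.7337,-8.1990,0.0000)
J_ω[:, 0] = z_0
entry J[1][0] = -8.1990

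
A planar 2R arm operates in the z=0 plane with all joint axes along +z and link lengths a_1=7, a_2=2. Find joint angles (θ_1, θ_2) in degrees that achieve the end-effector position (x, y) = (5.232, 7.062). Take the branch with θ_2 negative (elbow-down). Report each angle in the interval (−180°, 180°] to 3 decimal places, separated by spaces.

cos θ_2 = (77.2457−7²−2²)/(2·7·2) = 0.8659; θ_2 = -30.0125° (elbow-down)
β = atan2(7.0620,5.2320) = 53.4665°; ψ = atan2(-1.0004,8.7318) = -6.5357°
θ_1 = β − ψ = 60.0022°

60.002 -30.012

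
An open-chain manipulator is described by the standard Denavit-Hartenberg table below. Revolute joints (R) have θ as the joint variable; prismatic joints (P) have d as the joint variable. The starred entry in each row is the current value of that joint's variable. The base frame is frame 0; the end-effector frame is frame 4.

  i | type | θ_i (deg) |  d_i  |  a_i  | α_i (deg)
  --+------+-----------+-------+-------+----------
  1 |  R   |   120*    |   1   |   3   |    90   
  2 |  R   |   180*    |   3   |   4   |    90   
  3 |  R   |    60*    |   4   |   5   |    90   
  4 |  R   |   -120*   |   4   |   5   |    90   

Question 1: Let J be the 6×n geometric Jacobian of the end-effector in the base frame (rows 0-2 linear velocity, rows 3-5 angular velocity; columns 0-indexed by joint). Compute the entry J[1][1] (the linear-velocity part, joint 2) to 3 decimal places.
axis z_1 = (0.8660,0.5000,0.0000); lever o_n−o_1 = (7.0981,-5.9641,-0.3301)
cross product → J_v[:, 1] = (-0.1651,0.2859,-8.7141)
J_ω[:, 1] = z_1
entry J[1][1] = 0.2859

0.286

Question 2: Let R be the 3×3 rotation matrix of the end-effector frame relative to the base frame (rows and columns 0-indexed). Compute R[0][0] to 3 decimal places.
End-effector x-axis (col 0 of R) = (-0.5000,0.0000,-0.8660)
R[0][0] = -0.5000

-0.500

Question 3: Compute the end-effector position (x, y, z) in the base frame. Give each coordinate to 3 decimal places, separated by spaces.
after link 1: o_1 = (-1.5000, 2.5981, 1.0000)
after link 2: o_2 = (3.0981, 0.6340, 1.0000)
after link 3: o_3 = (8.0981, 0.6340, 5.0000)
after link 4: o_4 = (5.5981, -3.3660, 0.6699)

5.598 -3.366 0.670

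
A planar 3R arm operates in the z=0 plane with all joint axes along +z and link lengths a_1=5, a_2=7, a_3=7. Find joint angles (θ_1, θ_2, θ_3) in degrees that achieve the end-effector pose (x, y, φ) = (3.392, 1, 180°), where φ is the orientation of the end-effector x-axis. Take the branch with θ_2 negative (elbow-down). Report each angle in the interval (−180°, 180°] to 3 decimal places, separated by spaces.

wrist centre = target − a_3·(cos φ, sin φ) = (10.3920, 1.0000)
cos θ_2 = (108.9937−5²−7²)/(2·5·7) = 0.4999; θ_2 = -60.0060° (elbow-down)
β = atan2(1.0000,10.3920) = 5.4965°; ψ = atan2(-6.0625,8.4994) = -35.5000°
θ_1 = β − ψ = 40.9965°
θ_3 = φ − θ_1 − θ_2 = -160.9906° (wrapped to (-180°,180°])

40.997 -60.006 -160.991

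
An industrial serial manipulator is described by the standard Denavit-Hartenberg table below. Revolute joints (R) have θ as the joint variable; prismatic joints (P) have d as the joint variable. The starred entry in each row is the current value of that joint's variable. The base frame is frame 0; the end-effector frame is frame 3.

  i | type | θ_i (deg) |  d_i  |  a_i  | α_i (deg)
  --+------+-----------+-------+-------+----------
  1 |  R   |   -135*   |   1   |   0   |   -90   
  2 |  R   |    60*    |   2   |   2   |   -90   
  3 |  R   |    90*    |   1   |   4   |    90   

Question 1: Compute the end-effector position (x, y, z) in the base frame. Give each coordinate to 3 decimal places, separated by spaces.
-1.509 1.319 -1.232

after link 1: o_1 = (0.0000, 0.0000, 1.0000)
after link 2: o_2 = (0.7071, -2.1213, -0.7321)
after link 3: o_3 = (-1.5089, 1.3195, -1.2321)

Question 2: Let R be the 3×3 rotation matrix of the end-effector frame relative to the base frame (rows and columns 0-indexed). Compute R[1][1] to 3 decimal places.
0.612

End-effector y-axis (col 1 of R) = (0.6124,0.6124,-0.5000)
R[1][1] = 0.6124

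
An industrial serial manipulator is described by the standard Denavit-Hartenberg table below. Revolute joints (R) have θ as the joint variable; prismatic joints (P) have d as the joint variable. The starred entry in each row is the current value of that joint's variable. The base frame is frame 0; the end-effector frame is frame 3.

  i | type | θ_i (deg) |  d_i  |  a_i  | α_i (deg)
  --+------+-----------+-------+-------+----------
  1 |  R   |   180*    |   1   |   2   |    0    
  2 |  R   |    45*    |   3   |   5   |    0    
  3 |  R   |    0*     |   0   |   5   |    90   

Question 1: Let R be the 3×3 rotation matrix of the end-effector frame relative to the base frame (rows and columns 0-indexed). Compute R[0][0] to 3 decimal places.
-0.707

End-effector x-axis (col 0 of R) = (-0.7071,-0.7071,0.0000)
R[0][0] = -0.7071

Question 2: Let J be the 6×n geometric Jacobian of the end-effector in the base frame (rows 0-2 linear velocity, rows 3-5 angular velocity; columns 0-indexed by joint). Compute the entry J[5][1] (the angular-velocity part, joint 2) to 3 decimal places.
1.000

axis z_1 = (0.0000,0.0000,1.0000); lever o_n−o_1 = (-7.0711,-7.0711,3.0000)
cross product → J_v[:, 1] = (7.0711,-7.0711,0.0000)
J_ω[:, 1] = z_1
entry J[5][1] = 1.0000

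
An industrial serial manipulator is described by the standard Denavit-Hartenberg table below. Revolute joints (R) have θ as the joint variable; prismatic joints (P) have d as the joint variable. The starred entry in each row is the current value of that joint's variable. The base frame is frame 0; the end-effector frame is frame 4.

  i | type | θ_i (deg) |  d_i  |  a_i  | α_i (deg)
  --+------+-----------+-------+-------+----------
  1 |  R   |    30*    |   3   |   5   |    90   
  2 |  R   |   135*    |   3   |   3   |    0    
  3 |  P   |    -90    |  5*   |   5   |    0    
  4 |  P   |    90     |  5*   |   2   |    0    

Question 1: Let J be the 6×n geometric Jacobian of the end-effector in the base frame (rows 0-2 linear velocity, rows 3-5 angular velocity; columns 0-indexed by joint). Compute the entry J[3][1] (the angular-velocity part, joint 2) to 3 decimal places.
axis z_1 = (0.5000,-0.8660,0.0000); lever o_n−o_1 = (6.5000,-11.2583,7.0711)
cross product → J_v[:, 1] = (-6.1237,-3.5355,0.0000)
J_ω[:, 1] = z_1
entry J[3][1] = 0.5000

0.500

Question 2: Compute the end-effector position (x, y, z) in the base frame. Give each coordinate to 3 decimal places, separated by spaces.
10.830 -8.758 10.071

after link 1: o_1 = (4.3301, 2.5000, 3.0000)
after link 2: o_2 = (3.9930, -1.1587, 5.1213)
after link 3: o_3 = (9.5549, -3.7211, 8.6569)
after link 4: o_4 = (10.8301, -8.7583, 10.0711)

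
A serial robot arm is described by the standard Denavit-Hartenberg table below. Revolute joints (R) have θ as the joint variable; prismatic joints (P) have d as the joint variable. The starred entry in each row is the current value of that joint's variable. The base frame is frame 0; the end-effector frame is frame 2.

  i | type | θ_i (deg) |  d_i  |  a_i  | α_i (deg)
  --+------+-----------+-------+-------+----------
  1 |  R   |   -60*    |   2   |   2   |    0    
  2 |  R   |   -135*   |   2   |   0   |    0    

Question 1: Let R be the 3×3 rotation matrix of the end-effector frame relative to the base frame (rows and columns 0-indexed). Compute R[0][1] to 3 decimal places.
-0.259

End-effector y-axis (col 1 of R) = (-0.2588,-0.9659,0.0000)
R[0][1] = -0.2588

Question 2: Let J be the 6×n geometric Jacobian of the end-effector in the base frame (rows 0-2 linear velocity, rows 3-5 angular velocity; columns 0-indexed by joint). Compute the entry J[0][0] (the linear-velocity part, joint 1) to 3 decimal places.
axis z_0 = ẑ; lever o_n−o_0 = (1.0000,-1.7321,4.0000)
cross product → J_v[:, 0] = (1.7321,1.0000,-0.0000)
J_ω[:, 0] = z_0
entry J[0][0] = 1.7321

1.732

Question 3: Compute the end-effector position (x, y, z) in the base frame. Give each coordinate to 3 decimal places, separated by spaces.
after link 1: o_1 = (1.0000, -1.7321, 2.0000)
after link 2: o_2 = (1.0000, -1.7321, 4.0000)

1.000 -1.732 4.000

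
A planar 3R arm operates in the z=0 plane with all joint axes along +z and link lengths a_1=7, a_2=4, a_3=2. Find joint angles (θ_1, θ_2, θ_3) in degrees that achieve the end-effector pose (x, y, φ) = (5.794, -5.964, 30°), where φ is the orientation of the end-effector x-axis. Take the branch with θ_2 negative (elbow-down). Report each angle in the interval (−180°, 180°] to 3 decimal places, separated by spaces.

-30.000 -90.003 150.004

wrist centre = target − a_3·(cos φ, sin φ) = (4.0619, -6.9640)
cos θ_2 = (64.9967−7²−4²)/(2·7·4) = -0.0001; θ_2 = -90.0033° (elbow-down)
β = atan2(-6.9640,4.0619) = -59.7459°; ψ = atan2(-4.0000,6.9998) = -29.7457°
θ_1 = β − ψ = -30.0002°
θ_3 = φ − θ_1 − θ_2 = 150.0036° (wrapped to (-180°,180°])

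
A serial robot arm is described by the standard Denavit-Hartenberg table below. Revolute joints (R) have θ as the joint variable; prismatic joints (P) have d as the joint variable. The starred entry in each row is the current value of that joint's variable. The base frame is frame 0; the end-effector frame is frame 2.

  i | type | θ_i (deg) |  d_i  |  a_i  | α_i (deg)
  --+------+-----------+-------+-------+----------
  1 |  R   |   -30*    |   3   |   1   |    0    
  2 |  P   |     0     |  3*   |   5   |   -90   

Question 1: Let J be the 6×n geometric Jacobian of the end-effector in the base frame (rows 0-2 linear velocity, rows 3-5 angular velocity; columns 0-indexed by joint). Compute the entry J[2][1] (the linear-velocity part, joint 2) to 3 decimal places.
prismatic axis z_1 = (0.0000,0.0000,1.0000)
J_v[:, 1] = z_1; J_ω[:, 1] = (0,0,0)
entry J[2][1] = 1.0000

1.000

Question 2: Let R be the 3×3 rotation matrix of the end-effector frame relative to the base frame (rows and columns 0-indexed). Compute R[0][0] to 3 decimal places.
0.866

End-effector x-axis (col 0 of R) = (0.8660,-0.5000,0.0000)
R[0][0] = 0.8660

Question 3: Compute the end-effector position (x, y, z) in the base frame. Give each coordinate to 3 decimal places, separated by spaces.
5.196 -3.000 6.000

after link 1: o_1 = (0.8660, -0.5000, 3.0000)
after link 2: o_2 = (5.1962, -3.0000, 6.0000)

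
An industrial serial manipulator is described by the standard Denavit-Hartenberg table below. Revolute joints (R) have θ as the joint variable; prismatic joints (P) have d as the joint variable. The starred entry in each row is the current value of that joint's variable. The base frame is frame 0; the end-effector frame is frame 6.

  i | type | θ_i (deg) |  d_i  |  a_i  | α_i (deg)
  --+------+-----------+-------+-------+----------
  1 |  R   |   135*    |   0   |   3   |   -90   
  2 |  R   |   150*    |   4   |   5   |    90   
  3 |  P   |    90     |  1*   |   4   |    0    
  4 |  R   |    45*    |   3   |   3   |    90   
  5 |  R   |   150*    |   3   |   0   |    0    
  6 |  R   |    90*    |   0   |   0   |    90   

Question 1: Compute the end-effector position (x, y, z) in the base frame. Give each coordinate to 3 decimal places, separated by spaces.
-9.131 -8.183 -5.964

after link 1: o_1 = (-2.1213, 2.1213, 0.0000)
after link 2: o_2 = (-1.8879, -3.7690, -2.5000)
after link 3: o_3 = (-5.0699, -6.2438, -3.3660)
after link 4: o_4 = (-8.9296, -5.3841, -4.9034)
after link 5: o_5 = (-9.1305, -8.1832, -5.9641)
after link 6: o_6 = (-9.1305, -8.1832, -5.9641)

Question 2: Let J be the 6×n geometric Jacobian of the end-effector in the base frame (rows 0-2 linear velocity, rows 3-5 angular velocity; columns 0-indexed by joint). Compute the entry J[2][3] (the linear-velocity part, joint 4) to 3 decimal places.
2.121

axis z_3 = (-0.3536,0.3536,-0.8660); lever o_n−o_3 = (-4.0607,-1.9393,-2.5981)
cross product → J_v[:, 3] = (-2.5981,2.5981,2.1213)
J_ω[:, 3] = z_3
entry J[2][3] = 2.1213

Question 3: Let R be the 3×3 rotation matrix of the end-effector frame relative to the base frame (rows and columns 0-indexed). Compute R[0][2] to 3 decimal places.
0.631

End-effector z-axis (col 2 of R) = (0.6312,0.2348,-0.7392)
R[0][2] = 0.6312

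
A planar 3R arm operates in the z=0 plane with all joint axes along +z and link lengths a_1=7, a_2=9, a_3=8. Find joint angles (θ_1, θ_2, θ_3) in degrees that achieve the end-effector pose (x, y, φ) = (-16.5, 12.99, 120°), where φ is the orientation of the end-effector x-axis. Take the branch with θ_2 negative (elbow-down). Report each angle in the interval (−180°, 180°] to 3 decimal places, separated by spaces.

-171.742 -60.002 -8.256

wrist centre = target − a_3·(cos φ, sin φ) = (-12.5000, 6.0618)
cos θ_2 = (192.9954−7²−9²)/(2·7·9) = 0.5000; θ_2 = -60.0024° (elbow-down)
β = atan2(6.0618,-12.5000) = 154.1292°; ψ = atan2(-7.7944,11.4997) = -34.1292°
θ_1 = β − ψ = 188.2584°
θ_3 = φ − θ_1 − θ_2 = -8.2560° (wrapped to (-180°,180°])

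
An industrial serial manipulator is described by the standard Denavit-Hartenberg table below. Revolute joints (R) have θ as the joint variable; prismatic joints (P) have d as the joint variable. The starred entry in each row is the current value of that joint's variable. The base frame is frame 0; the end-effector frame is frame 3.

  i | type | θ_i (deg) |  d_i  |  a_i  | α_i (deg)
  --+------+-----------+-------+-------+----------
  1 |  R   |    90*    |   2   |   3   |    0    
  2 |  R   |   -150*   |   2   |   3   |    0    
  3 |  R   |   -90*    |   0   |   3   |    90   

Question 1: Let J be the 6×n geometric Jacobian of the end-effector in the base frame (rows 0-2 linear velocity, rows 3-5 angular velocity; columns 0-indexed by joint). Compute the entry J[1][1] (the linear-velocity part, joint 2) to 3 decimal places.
-1.098

axis z_1 = (0.0000,0.0000,1.0000); lever o_n−o_1 = (-1.0981,-4.0981,2.0000)
cross product → J_v[:, 1] = (4.0981,-1.0981,0.0000)
J_ω[:, 1] = z_1
entry J[1][1] = -1.0981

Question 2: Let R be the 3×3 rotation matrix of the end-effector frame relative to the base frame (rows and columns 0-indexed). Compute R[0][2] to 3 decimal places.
End-effector z-axis (col 2 of R) = (-0.5000,0.8660,0.0000)
R[0][2] = -0.5000

-0.500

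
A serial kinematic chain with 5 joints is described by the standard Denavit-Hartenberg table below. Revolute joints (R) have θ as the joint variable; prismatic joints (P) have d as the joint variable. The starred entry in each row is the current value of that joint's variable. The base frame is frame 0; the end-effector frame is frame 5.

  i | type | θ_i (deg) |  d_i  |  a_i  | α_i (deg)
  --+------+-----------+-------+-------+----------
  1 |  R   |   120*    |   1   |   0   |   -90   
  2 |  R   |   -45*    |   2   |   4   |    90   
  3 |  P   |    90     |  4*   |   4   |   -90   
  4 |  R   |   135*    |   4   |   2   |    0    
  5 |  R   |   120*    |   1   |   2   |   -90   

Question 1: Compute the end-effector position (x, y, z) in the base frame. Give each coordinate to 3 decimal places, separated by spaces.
after link 1: o_1 = (0.0000, 0.0000, 1.0000)
after link 2: o_2 = (-3.1463, 1.4495, 3.8284)
after link 3: o_3 = (-5.1962, -3.0000, 6.6569)
after link 4: o_4 = (-3.0572, -3.8764, 2.8284)
after link 5: o_5 = (-1.5723, -5.4129, 3.4873)

-1.572 -5.413 3.487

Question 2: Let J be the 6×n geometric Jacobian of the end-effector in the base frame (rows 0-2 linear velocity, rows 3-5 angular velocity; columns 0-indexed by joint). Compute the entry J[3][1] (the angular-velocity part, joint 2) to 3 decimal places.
-0.866

axis z_1 = (-0.8660,-0.5000,0.0000); lever o_n−o_1 = (-1.5723,-5.4129,2.4873)
cross product → J_v[:, 1] = (-1.2437,2.1541,3.9016)
J_ω[:, 1] = z_1
entry J[3][1] = -0.8660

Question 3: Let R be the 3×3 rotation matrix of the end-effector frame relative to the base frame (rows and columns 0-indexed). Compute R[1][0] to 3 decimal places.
-0.462

End-effector x-axis (col 0 of R) = (0.5657,-0.4621,0.6830)
R[1][0] = -0.4621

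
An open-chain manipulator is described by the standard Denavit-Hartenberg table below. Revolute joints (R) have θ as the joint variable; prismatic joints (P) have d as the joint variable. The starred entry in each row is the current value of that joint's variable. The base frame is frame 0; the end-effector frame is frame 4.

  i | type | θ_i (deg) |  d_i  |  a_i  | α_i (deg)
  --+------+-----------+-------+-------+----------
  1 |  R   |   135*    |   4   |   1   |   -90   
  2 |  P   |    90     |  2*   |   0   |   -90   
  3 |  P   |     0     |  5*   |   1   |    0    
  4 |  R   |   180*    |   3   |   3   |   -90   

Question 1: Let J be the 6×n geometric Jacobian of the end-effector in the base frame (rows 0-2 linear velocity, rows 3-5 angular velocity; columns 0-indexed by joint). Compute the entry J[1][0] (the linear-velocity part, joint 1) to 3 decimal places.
axis z_0 = ẑ; lever o_n−o_0 = (3.5355,-6.3640,6.0000)
cross product → J_v[:, 0] = (6.3640,3.5355,-0.0000)
J_ω[:, 0] = z_0
entry J[1][0] = 3.5355

3.536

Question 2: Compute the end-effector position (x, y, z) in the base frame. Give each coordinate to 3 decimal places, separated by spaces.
3.536 -6.364 6.000

after link 1: o_1 = (-0.7071, 0.7071, 4.0000)
after link 2: o_2 = (-2.1213, -0.7071, 4.0000)
after link 3: o_3 = (1.4142, -4.2426, 3.0000)
after link 4: o_4 = (3.5355, -6.3640, 6.0000)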